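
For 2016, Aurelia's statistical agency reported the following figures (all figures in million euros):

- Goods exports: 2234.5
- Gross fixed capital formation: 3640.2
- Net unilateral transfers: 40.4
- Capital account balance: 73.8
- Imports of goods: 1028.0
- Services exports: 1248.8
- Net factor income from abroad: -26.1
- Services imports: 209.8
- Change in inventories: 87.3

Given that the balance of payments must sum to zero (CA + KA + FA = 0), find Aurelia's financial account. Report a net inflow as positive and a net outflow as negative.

-2333.6

Goods balance = 2234.5 - 1028.0 = 1206.5
Services balance = 1248.8 - 209.8 = 1039.0
Trade balance (goods + services) = 1206.5 + 1039.0 = 2245.5
Net primary income = -26.1
Net secondary income = 40.4
Current account = 2245.5 + (-26.1) + 40.4 = 2259.8
Financial account = -(2259.8 + 73.8) = -2333.6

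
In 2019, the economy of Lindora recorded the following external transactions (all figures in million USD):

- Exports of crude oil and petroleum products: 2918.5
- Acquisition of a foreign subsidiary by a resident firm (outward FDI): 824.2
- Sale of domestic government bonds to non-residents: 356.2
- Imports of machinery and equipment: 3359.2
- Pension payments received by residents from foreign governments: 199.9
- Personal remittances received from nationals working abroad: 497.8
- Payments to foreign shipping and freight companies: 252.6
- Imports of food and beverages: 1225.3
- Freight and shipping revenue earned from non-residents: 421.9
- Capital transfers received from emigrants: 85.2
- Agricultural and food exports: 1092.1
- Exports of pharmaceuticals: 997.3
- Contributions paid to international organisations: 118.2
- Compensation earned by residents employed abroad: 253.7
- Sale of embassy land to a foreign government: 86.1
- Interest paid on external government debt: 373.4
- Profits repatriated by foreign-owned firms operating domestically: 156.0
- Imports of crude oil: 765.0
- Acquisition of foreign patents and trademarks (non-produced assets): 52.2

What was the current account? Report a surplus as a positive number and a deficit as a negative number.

131.5

Goods: -765.0 - 1225.3 + 997.3 + 1092.1 - 3359.2 + 2918.5 = -341.6
Services: 421.9 - 252.6 = 169.3
Primary income: -156.0 + 253.7 - 373.4 = -275.7
Secondary income: 497.8 - 118.2 + 199.9 = 579.5
Current account = (-341.6) + 169.3 + (-275.7) + 579.5 = 131.5
(Excluded from the current account — financial account: acquisition of a foreign subsidiary by a resident firm (outward FDI) 824.2, sale of domestic government bonds to non-residents 356.2; capital account: capital transfers received from emigrants 85.2, sale of embassy land to a foreign government 86.1, acquisition of foreign patents and trademarks (non-produced assets) 52.2.)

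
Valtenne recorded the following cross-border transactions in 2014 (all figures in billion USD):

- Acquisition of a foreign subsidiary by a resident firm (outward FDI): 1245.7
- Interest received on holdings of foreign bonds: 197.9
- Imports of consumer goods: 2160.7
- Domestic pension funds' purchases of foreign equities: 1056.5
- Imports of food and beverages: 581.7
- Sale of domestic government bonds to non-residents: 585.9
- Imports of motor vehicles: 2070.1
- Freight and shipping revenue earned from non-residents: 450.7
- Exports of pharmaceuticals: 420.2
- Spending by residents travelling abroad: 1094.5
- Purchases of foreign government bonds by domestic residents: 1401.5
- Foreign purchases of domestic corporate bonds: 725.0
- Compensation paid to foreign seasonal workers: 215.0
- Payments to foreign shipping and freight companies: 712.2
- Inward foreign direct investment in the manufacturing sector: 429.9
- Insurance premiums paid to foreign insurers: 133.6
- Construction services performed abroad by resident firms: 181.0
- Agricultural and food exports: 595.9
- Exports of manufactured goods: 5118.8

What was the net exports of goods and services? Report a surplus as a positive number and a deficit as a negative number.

13.8

Goods: 420.2 + 595.9 - 581.7 + 5118.8 - 2070.1 - 2160.7 = 1322.4
Services: 450.7 - 712.2 - 1094.5 - 133.6 + 181.0 = -1308.6
Trade balance = 1322.4 + (-1308.6) = 13.8
(Excluded from the trade balance — financial account: acquisition of a foreign subsidiary by a resident firm (outward FDI) 1245.7, domestic pension funds' purchases of foreign equities 1056.5, sale of domestic government bonds to non-residents 585.9, purchases of foreign government bonds by domestic residents 1401.5, foreign purchases of domestic corporate bonds 725.0, inward foreign direct investment in the manufacturing sector 429.9; primary income: interest received on holdings of foreign bonds 197.9, compensation paid to foreign seasonal workers 215.0.)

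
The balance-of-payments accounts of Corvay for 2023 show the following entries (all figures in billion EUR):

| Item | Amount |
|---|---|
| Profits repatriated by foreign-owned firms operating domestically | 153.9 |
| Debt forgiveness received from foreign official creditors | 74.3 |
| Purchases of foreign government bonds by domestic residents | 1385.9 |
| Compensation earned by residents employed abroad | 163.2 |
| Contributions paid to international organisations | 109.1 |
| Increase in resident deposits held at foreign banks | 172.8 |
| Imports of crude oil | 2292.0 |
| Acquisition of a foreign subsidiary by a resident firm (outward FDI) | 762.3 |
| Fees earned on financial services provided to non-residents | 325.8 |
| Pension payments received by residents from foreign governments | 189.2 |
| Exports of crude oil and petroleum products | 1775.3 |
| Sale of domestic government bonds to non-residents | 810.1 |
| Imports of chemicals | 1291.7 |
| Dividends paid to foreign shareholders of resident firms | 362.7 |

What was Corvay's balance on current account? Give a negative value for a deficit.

-1755.9

Goods: -2292.0 - 1291.7 + 1775.3 = -1808.4
Services: 325.8
Primary income: -153.9 - 362.7 + 163.2 = -353.4
Secondary income: -109.1 + 189.2 = 80.1
Current account = (-1808.4) + 325.8 + (-353.4) + 80.1 = -1755.9
(Excluded from the current account — capital account: debt forgiveness received from foreign official creditors 74.3; financial account: purchases of foreign government bonds by domestic residents 1385.9, increase in resident deposits held at foreign banks 172.8, acquisition of a foreign subsidiary by a resident firm (outward FDI) 762.3, sale of domestic government bonds to non-residents 810.1.)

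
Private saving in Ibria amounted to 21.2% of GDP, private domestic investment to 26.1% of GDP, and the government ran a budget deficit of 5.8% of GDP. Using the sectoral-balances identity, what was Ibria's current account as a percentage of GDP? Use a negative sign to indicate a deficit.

-10.7

By the sectoral-balances identity, CA = (S_private - I) + (T - G).
Private balance = 21.2 - 26.1 = -4.9
Government balance (T - G) = -5.8
CA = -4.9 + (-5.8) = -10.7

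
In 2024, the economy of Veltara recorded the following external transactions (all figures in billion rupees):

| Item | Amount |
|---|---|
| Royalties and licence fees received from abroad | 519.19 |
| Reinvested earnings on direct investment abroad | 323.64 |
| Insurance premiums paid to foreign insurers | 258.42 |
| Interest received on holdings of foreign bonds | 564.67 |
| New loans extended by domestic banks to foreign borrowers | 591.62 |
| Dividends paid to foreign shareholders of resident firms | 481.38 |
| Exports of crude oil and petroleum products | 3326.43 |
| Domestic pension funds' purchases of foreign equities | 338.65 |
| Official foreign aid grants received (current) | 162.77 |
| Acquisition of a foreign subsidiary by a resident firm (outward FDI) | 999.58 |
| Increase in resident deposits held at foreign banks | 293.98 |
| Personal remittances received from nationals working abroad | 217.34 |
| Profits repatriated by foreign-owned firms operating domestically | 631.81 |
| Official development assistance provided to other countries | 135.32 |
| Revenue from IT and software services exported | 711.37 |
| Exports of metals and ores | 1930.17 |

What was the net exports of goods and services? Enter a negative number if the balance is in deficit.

Goods: 3326.43 + 1930.17 = 5256.60
Services: -258.42 + 519.19 + 711.37 = 972.14
Trade balance = 5256.60 + 972.14 = 6228.74
(Excluded from the trade balance — primary income: reinvested earnings on direct investment abroad 323.64, interest received on holdings of foreign bonds 564.67, dividends paid to foreign shareholders of resident firms 481.38, profits repatriated by foreign-owned firms operating domestically 631.81; financial account: new loans extended by domestic banks to foreign borrowers 591.62, domestic pension funds' purchases of foreign equities 338.65, acquisition of a foreign subsidiary by a resident firm (outward FDI) 999.58, increase in resident deposits held at foreign banks 293.98; secondary income: official foreign aid grants received (current) 162.77, personal remittances received from nationals working abroad 217.34, official development assistance provided to other countries 135.32.)

6228.74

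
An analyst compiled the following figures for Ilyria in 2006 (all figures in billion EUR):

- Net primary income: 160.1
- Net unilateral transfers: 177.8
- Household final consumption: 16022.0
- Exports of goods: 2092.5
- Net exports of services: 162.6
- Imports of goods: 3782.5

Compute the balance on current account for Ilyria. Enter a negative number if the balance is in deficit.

Goods balance = 2092.5 - 3782.5 = -1690.0
Services balance = 162.6
Trade balance (goods + services) = -1690.0 + 162.6 = -1527.4
Net primary income = 160.1
Net secondary income = 177.8
Current account = -1527.4 + 160.1 + 177.8 = -1189.5

-1189.5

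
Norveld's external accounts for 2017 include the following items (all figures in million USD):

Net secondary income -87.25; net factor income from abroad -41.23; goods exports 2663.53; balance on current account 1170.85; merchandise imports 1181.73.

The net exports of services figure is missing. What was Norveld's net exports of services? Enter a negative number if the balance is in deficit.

Current account = goods balance + services balance + net primary income + net secondary income
Sum of the known components = 1353.32
Net exports of services = CA - (known components) = 1170.85 - 1353.32 = -182.47

-182.47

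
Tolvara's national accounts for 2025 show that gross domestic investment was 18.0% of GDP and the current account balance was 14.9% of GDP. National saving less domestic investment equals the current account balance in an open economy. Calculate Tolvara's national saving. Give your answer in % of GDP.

S - I = CA (net lending to the rest of the world).
S = I + CA = 18.0 + 14.9 = 32.9

32.9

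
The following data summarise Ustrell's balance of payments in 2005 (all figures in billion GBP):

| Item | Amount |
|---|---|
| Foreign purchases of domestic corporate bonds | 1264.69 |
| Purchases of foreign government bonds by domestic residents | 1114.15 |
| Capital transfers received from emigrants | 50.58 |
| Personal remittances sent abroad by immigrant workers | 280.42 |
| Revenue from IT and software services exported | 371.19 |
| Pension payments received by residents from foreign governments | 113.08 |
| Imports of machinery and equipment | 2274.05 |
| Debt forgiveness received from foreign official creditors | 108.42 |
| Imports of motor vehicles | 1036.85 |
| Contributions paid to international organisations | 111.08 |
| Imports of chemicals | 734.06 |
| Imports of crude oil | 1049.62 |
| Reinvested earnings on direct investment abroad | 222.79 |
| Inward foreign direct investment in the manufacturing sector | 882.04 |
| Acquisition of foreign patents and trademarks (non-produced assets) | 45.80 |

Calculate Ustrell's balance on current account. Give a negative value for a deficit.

Goods: -1049.62 - 2274.05 - 734.06 - 1036.85 = -5094.58
Services: 371.19
Primary income: 222.79
Secondary income: -111.08 - 280.42 + 113.08 = -278.42
Current account = (-5094.58) + 371.19 + 222.79 + (-278.42) = -4779.02
(Excluded from the current account — financial account: foreign purchases of domestic corporate bonds 1264.69, purchases of foreign government bonds by domestic residents 1114.15, inward foreign direct investment in the manufacturing sector 882.04; capital account: capital transfers received from emigrants 50.58, debt forgiveness received from foreign official creditors 108.42, acquisition of foreign patents and trademarks (non-produced assets) 45.80.)

-4779.02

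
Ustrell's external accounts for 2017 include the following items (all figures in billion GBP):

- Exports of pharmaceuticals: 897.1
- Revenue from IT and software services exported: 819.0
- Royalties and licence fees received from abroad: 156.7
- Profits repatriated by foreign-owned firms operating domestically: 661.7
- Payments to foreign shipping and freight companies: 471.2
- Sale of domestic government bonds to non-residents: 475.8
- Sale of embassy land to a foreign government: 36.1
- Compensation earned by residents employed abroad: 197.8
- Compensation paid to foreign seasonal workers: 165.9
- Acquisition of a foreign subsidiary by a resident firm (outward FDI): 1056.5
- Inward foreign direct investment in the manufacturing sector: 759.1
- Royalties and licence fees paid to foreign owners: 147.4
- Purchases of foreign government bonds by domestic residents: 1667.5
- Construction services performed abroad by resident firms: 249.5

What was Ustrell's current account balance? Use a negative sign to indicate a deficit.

Goods: 897.1
Services: 249.5 + 819.0 - 471.2 - 147.4 + 156.7 = 606.6
Primary income: -661.7 - 165.9 + 197.8 = -629.8
Current account = 897.1 + 606.6 + (-629.8) = 873.9
(Excluded from the current account — financial account: sale of domestic government bonds to non-residents 475.8, acquisition of a foreign subsidiary by a resident firm (outward FDI) 1056.5, inward foreign direct investment in the manufacturing sector 759.1, purchases of foreign government bonds by domestic residents 1667.5; capital account: sale of embassy land to a foreign government 36.1.)

873.9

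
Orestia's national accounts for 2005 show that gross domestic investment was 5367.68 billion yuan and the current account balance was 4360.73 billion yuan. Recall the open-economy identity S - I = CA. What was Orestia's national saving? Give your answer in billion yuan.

S = I + CA = 5367.68 + 4360.73 = 9728.41

9728.41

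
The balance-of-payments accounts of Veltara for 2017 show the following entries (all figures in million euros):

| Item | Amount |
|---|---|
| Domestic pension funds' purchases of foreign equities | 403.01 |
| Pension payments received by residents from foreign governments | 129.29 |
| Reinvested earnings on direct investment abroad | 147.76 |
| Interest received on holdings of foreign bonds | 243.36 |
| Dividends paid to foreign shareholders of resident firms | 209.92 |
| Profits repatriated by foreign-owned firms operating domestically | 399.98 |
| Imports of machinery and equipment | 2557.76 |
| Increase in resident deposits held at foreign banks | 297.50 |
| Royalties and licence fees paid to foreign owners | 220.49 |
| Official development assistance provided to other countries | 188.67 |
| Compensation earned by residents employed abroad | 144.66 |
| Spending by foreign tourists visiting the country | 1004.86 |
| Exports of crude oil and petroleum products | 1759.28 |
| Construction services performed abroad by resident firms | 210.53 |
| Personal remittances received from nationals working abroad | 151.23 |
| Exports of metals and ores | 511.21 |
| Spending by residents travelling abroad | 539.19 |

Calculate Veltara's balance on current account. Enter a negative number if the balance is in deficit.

186.17

Goods: 511.21 - 2557.76 + 1759.28 = -287.27
Services: -220.49 - 539.19 + 1004.86 + 210.53 = 455.71
Primary income: 147.76 - 399.98 - 209.92 + 144.66 + 243.36 = -74.12
Secondary income: 129.29 + 151.23 - 188.67 = 91.85
Current account = (-287.27) + 455.71 + (-74.12) + 91.85 = 186.17
(Excluded from the current account — financial account: domestic pension funds' purchases of foreign equities 403.01, increase in resident deposits held at foreign banks 297.50.)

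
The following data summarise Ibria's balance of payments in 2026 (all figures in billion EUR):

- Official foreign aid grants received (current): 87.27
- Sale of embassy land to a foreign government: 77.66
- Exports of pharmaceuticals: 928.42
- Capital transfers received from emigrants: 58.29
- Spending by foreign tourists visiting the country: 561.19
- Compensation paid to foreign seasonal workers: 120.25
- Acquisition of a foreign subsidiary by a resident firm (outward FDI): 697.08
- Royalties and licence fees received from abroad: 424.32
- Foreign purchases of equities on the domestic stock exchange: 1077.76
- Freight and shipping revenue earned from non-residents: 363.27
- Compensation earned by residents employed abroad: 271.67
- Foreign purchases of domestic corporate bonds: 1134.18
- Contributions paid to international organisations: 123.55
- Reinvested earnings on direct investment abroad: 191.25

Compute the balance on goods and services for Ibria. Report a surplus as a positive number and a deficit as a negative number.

2277.20

Goods: 928.42
Services: 424.32 + 561.19 + 363.27 = 1348.78
Trade balance = 928.42 + 1348.78 = 2277.20
(Excluded from the trade balance — secondary income: official foreign aid grants received (current) 87.27, contributions paid to international organisations 123.55; capital account: sale of embassy land to a foreign government 77.66, capital transfers received from emigrants 58.29; primary income: compensation paid to foreign seasonal workers 120.25, compensation earned by residents employed abroad 271.67, reinvested earnings on direct investment abroad 191.25; financial account: acquisition of a foreign subsidiary by a resident firm (outward FDI) 697.08, foreign purchases of equities on the domestic stock exchange 1077.76, foreign purchases of domestic corporate bonds 1134.18.)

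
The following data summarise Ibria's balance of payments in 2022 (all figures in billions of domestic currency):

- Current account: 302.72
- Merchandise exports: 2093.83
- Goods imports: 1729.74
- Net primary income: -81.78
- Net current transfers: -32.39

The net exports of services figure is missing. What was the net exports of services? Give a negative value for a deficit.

Current account = goods balance + services balance + net primary income + net secondary income
Sum of the known components = 249.92
Net exports of services = CA - (known components) = 302.72 - 249.92 = 52.80

52.80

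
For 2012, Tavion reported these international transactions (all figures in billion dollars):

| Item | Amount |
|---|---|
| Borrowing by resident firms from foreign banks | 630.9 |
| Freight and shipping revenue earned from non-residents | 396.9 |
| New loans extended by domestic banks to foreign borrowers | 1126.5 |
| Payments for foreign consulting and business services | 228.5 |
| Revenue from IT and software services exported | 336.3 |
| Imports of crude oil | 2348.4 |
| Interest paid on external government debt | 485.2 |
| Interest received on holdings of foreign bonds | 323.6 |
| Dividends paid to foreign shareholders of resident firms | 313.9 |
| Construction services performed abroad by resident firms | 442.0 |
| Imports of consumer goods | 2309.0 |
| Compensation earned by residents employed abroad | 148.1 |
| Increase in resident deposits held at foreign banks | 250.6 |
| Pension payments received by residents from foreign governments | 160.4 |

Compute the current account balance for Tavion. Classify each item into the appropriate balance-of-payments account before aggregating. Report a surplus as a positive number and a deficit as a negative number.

-3877.7

Goods: -2348.4 - 2309.0 = -4657.4
Services: 442.0 + 336.3 - 228.5 + 396.9 = 946.7
Primary income: -485.2 + 323.6 - 313.9 + 148.1 = -327.4
Secondary income: 160.4
Current account = (-4657.4) + 946.7 + (-327.4) + 160.4 = -3877.7
(Excluded from the current account — financial account: borrowing by resident firms from foreign banks 630.9, new loans extended by domestic banks to foreign borrowers 1126.5, increase in resident deposits held at foreign banks 250.6.)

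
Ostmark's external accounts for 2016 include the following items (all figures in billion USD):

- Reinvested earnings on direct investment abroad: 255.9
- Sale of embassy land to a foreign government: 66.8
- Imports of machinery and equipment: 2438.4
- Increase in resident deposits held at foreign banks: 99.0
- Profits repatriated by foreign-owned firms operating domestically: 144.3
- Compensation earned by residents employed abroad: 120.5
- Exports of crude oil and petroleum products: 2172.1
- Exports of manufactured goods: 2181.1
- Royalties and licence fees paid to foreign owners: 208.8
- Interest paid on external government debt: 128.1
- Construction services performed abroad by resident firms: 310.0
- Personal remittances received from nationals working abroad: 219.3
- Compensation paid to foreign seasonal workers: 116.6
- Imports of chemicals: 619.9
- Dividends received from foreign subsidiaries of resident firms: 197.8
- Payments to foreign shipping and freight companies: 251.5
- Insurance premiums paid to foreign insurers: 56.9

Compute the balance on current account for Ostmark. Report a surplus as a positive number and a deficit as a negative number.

1492.2

Goods: 2181.1 - 619.9 - 2438.4 + 2172.1 = 1294.9
Services: -251.5 - 208.8 - 56.9 + 310.0 = -207.2
Primary income: -116.6 + 120.5 + 197.8 - 128.1 + 255.9 - 144.3 = 185.2
Secondary income: 219.3
Current account = 1294.9 + (-207.2) + 185.2 + 219.3 = 1492.2
(Excluded from the current account — capital account: sale of embassy land to a foreign government 66.8; financial account: increase in resident deposits held at foreign banks 99.0.)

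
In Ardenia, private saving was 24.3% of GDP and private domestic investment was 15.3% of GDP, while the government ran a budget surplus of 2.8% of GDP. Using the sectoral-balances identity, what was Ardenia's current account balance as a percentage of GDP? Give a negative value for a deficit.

By the sectoral-balances identity, CA = (S_private - I) + (T - G).
Private balance = 24.3 - 15.3 = 9.0
Government balance (T - G) = 2.8
CA = 9.0 + 2.8 = 11.8

11.8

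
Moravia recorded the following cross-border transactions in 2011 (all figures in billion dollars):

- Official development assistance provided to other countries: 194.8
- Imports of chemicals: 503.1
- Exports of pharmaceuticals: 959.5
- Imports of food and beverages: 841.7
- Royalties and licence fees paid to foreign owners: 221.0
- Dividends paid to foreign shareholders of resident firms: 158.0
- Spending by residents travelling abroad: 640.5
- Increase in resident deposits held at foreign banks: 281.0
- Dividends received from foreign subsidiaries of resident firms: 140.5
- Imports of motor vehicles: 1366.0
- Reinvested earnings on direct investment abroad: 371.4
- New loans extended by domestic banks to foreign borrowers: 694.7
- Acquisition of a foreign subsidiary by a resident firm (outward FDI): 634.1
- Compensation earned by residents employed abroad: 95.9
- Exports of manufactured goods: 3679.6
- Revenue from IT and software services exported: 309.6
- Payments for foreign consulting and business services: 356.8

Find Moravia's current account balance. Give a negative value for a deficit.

1274.6

Goods: 959.5 - 841.7 - 503.1 + 3679.6 - 1366.0 = 1928.3
Services: -221.0 - 640.5 + 309.6 - 356.8 = -908.7
Primary income: 95.9 - 158.0 + 371.4 + 140.5 = 449.8
Secondary income: -194.8
Current account = 1928.3 + (-908.7) + 449.8 + (-194.8) = 1274.6
(Excluded from the current account — financial account: increase in resident deposits held at foreign banks 281.0, new loans extended by domestic banks to foreign borrowers 694.7, acquisition of a foreign subsidiary by a resident firm (outward FDI) 634.1.)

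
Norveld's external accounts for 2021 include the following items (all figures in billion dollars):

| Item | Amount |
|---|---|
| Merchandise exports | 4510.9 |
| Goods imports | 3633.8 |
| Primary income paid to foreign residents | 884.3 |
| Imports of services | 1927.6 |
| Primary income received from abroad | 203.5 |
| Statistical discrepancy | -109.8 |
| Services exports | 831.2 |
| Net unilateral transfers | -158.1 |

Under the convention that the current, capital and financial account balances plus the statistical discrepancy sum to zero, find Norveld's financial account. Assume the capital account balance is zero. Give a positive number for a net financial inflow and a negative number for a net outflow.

1168.0

Goods balance = 4510.9 - 3633.8 = 877.1
Services balance = 831.2 - 1927.6 = -1096.4
Trade balance (goods + services) = 877.1 + (-1096.4) = -219.3
Net primary income = 203.5 - 884.3 = -680.8
Net secondary income = -158.1
Current account = -219.3 + (-680.8) + (-158.1) = -1058.2
Financial account = -(-1058.2 + (-109.8)) = 1168.0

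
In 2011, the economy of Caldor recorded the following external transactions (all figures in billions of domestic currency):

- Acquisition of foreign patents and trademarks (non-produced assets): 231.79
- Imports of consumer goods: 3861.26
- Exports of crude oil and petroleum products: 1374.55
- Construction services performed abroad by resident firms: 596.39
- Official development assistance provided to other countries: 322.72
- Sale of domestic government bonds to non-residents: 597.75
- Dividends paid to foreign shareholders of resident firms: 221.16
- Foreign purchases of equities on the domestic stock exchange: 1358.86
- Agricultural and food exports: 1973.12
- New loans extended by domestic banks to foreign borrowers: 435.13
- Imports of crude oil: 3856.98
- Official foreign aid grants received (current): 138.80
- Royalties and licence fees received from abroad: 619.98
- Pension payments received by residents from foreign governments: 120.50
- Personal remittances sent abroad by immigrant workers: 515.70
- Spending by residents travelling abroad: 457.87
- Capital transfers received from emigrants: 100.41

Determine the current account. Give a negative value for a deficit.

Goods: -3861.26 + 1374.55 - 3856.98 + 1973.12 = -4370.57
Services: 596.39 + 619.98 - 457.87 = 758.50
Primary income: -221.16
Secondary income: -515.70 + 138.80 + 120.50 - 322.72 = -579.12
Current account = (-4370.57) + 758.50 + (-221.16) + (-579.12) = -4412.35
(Excluded from the current account — capital account: acquisition of foreign patents and trademarks (non-produced assets) 231.79, capital transfers received from emigrants 100.41; financial account: sale of domestic government bonds to non-residents 597.75, foreign purchases of equities on the domestic stock exchange 1358.86, new loans extended by domestic banks to foreign borrowers 435.13.)

-4412.35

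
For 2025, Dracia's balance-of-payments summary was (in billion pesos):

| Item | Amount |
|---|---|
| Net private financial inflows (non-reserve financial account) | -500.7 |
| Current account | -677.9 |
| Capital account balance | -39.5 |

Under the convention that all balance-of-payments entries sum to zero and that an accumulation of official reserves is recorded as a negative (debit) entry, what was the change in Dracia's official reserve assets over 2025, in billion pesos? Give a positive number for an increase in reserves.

-1218.1

Official reserve transactions balance = -((-677.9) + (-39.5) + (-500.7)) = 1218.1
An accumulation of reserves is recorded as a debit (negative entry), so the change in the stock of reserves is the negative of that balance.
Change in official reserves = -(1218.1) = -1218.1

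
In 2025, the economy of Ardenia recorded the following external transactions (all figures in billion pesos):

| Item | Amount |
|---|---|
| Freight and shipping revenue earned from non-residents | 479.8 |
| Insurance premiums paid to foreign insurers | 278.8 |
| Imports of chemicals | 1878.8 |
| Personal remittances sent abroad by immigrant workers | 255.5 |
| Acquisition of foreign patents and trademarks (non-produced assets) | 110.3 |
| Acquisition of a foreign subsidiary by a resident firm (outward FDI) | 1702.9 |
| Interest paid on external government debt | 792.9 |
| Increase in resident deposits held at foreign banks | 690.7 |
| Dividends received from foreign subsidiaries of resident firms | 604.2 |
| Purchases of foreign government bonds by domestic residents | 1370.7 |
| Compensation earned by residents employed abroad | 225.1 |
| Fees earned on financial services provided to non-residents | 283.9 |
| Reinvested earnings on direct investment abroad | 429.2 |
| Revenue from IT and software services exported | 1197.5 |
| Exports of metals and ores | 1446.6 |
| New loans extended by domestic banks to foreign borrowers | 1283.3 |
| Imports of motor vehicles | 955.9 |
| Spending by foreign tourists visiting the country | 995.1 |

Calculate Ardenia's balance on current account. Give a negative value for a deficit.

1499.5

Goods: 1446.6 - 1878.8 - 955.9 = -1388.1
Services: 283.9 + 479.8 + 1197.5 + 995.1 - 278.8 = 2677.5
Primary income: 225.1 - 792.9 + 604.2 + 429.2 = 465.6
Secondary income: -255.5
Current account = (-1388.1) + 2677.5 + 465.6 + (-255.5) = 1499.5
(Excluded from the current account — capital account: acquisition of foreign patents and trademarks (non-produced assets) 110.3; financial account: acquisition of a foreign subsidiary by a resident firm (outward FDI) 1702.9, increase in resident deposits held at foreign banks 690.7, purchases of foreign government bonds by domestic residents 1370.7, new loans extended by domestic banks to foreign borrowers 1283.3.)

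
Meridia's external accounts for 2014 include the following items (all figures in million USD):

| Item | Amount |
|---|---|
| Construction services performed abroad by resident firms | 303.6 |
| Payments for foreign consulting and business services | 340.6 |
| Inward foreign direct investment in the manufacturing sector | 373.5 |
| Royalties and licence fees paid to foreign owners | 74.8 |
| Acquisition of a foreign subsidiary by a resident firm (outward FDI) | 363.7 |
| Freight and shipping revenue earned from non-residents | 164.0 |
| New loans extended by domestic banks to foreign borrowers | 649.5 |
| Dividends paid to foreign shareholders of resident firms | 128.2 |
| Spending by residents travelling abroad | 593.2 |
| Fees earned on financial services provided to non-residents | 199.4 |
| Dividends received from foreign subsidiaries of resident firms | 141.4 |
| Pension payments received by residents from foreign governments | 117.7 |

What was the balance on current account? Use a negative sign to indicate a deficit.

Services: -340.6 - 74.8 - 593.2 + 303.6 + 164.0 + 199.4 = -341.6
Primary income: -128.2 + 141.4 = 13.2
Secondary income: 117.7
Current account = (-341.6) + 13.2 + 117.7 = -210.7
(Excluded from the current account — financial account: inward foreign direct investment in the manufacturing sector 373.5, acquisition of a foreign subsidiary by a resident firm (outward FDI) 363.7, new loans extended by domestic banks to foreign borrowers 649.5.)

-210.7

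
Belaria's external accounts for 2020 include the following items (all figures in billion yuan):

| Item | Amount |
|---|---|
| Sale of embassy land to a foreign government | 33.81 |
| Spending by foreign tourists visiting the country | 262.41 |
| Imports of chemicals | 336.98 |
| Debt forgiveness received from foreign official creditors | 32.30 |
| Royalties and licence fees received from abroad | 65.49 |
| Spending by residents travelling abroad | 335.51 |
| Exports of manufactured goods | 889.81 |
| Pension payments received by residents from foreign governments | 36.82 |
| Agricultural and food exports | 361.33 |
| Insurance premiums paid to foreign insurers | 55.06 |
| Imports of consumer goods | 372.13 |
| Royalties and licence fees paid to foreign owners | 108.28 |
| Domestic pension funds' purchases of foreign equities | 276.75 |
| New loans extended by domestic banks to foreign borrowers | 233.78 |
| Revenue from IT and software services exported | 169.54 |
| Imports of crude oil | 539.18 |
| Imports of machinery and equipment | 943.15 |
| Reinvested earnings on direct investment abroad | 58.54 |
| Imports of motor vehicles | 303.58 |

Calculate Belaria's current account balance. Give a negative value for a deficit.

-1149.93

Goods: -539.18 - 372.13 - 943.15 + 889.81 + 361.33 - 336.98 - 303.58 = -1243.88
Services: 65.49 - 335.51 - 108.28 + 262.41 + 169.54 - 55.06 = -1.41
Primary income: 58.54
Secondary income: 36.82
Current account = (-1243.88) + (-1.41) + 58.54 + 36.82 = -1149.93
(Excluded from the current account — capital account: sale of embassy land to a foreign government 33.81, debt forgiveness received from foreign official creditors 32.30; financial account: domestic pension funds' purchases of foreign equities 276.75, new loans extended by domestic banks to foreign borrowers 233.78.)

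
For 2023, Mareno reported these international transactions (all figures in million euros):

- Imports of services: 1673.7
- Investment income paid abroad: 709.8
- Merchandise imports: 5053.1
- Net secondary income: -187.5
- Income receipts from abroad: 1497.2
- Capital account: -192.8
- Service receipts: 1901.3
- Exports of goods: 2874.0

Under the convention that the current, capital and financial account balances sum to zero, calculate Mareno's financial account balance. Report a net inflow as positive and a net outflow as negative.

1544.4

Goods balance = 2874.0 - 5053.1 = -2179.1
Services balance = 1901.3 - 1673.7 = 227.6
Trade balance (goods + services) = -2179.1 + 227.6 = -1951.5
Net primary income = 1497.2 - 709.8 = 787.4
Net secondary income = -187.5
Current account = -1951.5 + 787.4 + (-187.5) = -1351.6
Financial account = -(-1351.6 + (-192.8)) = 1544.4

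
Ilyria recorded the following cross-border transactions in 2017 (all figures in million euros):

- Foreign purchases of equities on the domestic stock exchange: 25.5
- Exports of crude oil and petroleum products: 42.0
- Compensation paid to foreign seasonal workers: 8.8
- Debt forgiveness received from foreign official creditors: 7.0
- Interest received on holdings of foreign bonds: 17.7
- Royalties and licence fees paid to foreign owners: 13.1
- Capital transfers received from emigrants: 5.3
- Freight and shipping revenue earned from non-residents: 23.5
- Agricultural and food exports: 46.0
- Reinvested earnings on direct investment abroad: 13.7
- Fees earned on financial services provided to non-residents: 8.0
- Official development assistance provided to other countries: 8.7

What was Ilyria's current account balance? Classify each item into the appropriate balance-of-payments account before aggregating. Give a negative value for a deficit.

Goods: 42.0 + 46.0 = 88.0
Services: -13.1 + 8.0 + 23.5 = 18.4
Primary income: -8.8 + 13.7 + 17.7 = 22.6
Secondary income: -8.7
Current account = 88.0 + 18.4 + 22.6 + (-8.7) = 120.3
(Excluded from the current account — financial account: foreign purchases of equities on the domestic stock exchange 25.5; capital account: debt forgiveness received from foreign official creditors 7.0, capital transfers received from emigrants 5.3.)

120.3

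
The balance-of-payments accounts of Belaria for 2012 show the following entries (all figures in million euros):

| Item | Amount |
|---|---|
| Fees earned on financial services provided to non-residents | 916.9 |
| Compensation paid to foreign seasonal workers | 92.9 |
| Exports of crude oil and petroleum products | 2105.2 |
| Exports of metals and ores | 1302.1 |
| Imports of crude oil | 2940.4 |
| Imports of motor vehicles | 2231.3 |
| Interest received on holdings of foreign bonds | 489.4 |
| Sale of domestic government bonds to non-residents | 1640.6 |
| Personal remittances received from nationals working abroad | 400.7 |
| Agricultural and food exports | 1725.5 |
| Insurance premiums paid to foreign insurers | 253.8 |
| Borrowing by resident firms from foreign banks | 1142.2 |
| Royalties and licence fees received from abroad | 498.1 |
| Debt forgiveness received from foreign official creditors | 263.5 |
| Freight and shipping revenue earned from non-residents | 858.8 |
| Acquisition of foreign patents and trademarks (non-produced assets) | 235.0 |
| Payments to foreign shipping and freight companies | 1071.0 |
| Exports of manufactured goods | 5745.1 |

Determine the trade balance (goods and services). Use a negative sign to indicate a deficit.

Goods: -2231.3 + 1725.5 - 2940.4 + 5745.1 + 1302.1 + 2105.2 = 5706.2
Services: 916.9 - 253.8 - 1071.0 + 858.8 + 498.1 = 949.0
Trade balance = 5706.2 + 949.0 = 6655.2
(Excluded from the trade balance — primary income: compensation paid to foreign seasonal workers 92.9, interest received on holdings of foreign bonds 489.4; financial account: sale of domestic government bonds to non-residents 1640.6, borrowing by resident firms from foreign banks 1142.2; secondary income: personal remittances received from nationals working abroad 400.7; capital account: debt forgiveness received from foreign official creditors 263.5, acquisition of foreign patents and trademarks (non-produced assets) 235.0.)

6655.2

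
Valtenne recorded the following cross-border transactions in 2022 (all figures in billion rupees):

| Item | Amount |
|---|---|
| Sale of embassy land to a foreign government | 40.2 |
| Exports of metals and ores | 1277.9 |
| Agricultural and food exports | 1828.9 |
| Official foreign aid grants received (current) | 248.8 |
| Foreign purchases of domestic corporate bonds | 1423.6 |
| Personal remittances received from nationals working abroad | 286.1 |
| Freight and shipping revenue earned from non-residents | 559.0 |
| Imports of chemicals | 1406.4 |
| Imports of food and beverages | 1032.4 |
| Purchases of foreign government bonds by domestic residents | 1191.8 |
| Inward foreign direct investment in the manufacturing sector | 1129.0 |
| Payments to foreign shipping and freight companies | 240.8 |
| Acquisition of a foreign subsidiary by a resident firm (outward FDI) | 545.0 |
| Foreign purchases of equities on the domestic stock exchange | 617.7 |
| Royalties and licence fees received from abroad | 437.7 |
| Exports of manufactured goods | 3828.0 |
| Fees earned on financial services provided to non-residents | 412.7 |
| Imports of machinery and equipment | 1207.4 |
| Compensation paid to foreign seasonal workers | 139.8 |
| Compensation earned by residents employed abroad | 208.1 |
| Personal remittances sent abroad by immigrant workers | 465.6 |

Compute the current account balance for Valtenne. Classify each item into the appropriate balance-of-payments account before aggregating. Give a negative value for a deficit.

4594.8

Goods: -1207.4 - 1406.4 - 1032.4 + 1277.9 + 3828.0 + 1828.9 = 3288.6
Services: 559.0 + 437.7 + 412.7 - 240.8 = 1168.6
Primary income: -139.8 + 208.1 = 68.3
Secondary income: 248.8 - 465.6 + 286.1 = 69.3
Current account = 3288.6 + 1168.6 + 68.3 + 69.3 = 4594.8
(Excluded from the current account — capital account: sale of embassy land to a foreign government 40.2; financial account: foreign purchases of domestic corporate bonds 1423.6, purchases of foreign government bonds by domestic residents 1191.8, inward foreign direct investment in the manufacturing sector 1129.0, acquisition of a foreign subsidiary by a resident firm (outward FDI) 545.0, foreign purchases of equities on the domestic stock exchange 617.7.)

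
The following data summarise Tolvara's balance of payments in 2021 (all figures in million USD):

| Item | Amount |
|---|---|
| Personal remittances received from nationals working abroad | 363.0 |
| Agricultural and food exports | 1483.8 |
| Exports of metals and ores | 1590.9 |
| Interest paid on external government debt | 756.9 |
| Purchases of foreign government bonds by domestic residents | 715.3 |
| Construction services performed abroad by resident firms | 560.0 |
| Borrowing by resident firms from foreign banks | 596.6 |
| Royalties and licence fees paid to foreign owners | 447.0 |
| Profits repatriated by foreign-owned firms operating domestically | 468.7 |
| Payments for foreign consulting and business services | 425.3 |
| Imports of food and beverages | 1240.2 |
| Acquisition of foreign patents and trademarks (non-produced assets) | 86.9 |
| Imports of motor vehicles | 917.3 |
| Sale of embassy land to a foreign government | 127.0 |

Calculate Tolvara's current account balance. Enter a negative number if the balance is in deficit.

-257.7

Goods: -917.3 + 1590.9 - 1240.2 + 1483.8 = 917.2
Services: -425.3 + 560.0 - 447.0 = -312.3
Primary income: -468.7 - 756.9 = -1225.6
Secondary income: 363.0
Current account = 917.2 + (-312.3) + (-1225.6) + 363.0 = -257.7
(Excluded from the current account — financial account: purchases of foreign government bonds by domestic residents 715.3, borrowing by resident firms from foreign banks 596.6; capital account: acquisition of foreign patents and trademarks (non-produced assets) 86.9, sale of embassy land to a foreign government 127.0.)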